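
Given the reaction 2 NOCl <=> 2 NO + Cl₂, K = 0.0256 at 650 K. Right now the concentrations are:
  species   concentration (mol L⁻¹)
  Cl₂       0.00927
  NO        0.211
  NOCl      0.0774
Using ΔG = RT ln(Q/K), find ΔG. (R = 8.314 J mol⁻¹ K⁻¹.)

ΔG = 5.35 kJ/mol

Q = [NO]²·[Cl₂] / [NOCl]² = (0.211)²·(0.00927) / (0.0774)² = 0.0689
ΔG = RT ln(Q/K) = (8.314 J mol⁻¹ K⁻¹)(650 K) × ln(0.0689/0.0256)
   = (5.404 kJ/mol)(0.9901) = 5.35 kJ/mol
ΔG > 0, so the forward reaction is non-spontaneous (proceeds in reverse).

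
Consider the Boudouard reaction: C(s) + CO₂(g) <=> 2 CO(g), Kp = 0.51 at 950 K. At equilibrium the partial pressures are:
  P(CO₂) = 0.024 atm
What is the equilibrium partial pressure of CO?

P(CO) = 0.11 atm

(C is a pure solid — omitted from Kp.)
At equilibrium, Kp = P(CO)² / P(CO₂) = 0.51.
(P(CO))² / (0.024) = 0.51
P(CO)² = 0.0122 ⇒ P(CO) = 0.11 atm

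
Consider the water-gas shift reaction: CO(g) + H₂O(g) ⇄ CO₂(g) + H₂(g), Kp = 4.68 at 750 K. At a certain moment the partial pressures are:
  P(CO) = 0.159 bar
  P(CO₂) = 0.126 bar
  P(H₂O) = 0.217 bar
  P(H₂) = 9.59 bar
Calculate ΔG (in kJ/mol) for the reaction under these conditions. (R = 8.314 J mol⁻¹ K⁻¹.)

Qp = P(CO₂)·P(H₂) / (P(CO)·P(H₂O)) = (0.126)·(9.59) / ((0.159)·(0.217)) = 35.0
ΔG = RT ln(Qp/Kp) = (8.314 J mol⁻¹ K⁻¹)(750 K) × ln(35.0/4.68)
   = (6.236 kJ/mol)(2.012) = 12.5 kJ/mol
ΔG > 0, so the forward reaction is non-spontaneous (proceeds in reverse).

ΔG = 12.5 kJ/mol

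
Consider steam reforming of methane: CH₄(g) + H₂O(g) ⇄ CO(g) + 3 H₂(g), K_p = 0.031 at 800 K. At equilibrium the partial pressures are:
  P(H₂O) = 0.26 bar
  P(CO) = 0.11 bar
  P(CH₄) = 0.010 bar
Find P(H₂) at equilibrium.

At equilibrium, K_p = P(CO)·P(H₂)³ / (P(CH₄)·P(H₂O)) = 0.031.
(0.11)·(P(H₂))³ / ((0.010)·(0.26)) = 0.031
P(H₂)³ = 7.33e-4 ⇒ P(H₂) = 0.090 bar

P(H₂) = 0.090 bar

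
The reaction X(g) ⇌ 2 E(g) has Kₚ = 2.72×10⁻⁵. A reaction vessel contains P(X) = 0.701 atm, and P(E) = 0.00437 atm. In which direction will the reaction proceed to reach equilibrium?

Qₚ = P(E)² / P(X) = (0.00437)² / (0.701) = 2.72×10⁻⁵
Qₚ = 2.72×10⁻⁵ = Kₚ, so the system is already at equilibrium.

neither direction; the system is at equilibrium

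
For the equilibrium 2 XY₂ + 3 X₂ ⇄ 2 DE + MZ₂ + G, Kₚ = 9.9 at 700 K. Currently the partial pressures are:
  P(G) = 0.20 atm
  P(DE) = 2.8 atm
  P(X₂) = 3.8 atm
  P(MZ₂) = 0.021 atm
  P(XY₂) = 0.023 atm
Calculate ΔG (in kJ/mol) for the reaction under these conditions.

ΔG = -12.6 kJ/mol

Qₚ = P(DE)²·P(MZ₂)·P(G) / (P(XY₂)²·P(X₂)³) = (2.8)²·(0.021)·(0.20) / ((0.023)²·(3.8)³) = 1.13
ΔG = RT ln(Qₚ/Kₚ) = (8.314 J mol⁻¹ K⁻¹)(700 K) × ln(1.13/9.9)
   = (5.820 kJ/mol)(-2.170) = -12.6 kJ/mol
ΔG < 0, so the forward reaction is spontaneous (proceeds forward).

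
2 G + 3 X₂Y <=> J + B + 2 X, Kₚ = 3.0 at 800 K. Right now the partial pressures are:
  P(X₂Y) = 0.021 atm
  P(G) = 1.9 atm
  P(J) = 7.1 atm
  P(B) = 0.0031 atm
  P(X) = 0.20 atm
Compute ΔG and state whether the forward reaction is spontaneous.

Qₚ = P(J)·P(B)·P(X)² / (P(G)²·P(X₂Y)³) = (7.1)·(0.0031)·(0.20)² / ((1.9)²·(0.021)³) = 26.3
ΔG = RT ln(Qₚ/Kₚ) = (8.314 J mol⁻¹ K⁻¹)(800 K) × ln(26.3/3.0)
   = (6.651 kJ/mol)(2.171) = 14.4 kJ/mol
ΔG > 0, so the forward reaction is non-spontaneous (proceeds in reverse).

ΔG = 14.4 kJ/mol; the forward reaction is non-spontaneous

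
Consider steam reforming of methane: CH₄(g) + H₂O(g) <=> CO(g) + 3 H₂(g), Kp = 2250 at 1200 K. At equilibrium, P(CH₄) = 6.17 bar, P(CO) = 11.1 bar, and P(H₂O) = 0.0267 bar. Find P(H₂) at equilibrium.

P(H₂) = 3.22 bar

At equilibrium, Kp = P(CO)·P(H₂)³ / (P(CH₄)·P(H₂O)) = 2250.
(11.1)·(P(H₂))³ / ((6.17)·(0.0267)) = 2250
P(H₂)³ = 33.4 ⇒ P(H₂) = 3.22 bar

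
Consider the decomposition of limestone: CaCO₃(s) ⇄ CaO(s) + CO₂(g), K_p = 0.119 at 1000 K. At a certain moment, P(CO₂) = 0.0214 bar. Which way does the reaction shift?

toward products

(CaCO₃, CaO are pure solids — omitted from Q_p.)
Q_p = P(CO₂) = 0.0214
Q_p = 0.0214 < K_p = 0.119, so the forward reaction proceeds.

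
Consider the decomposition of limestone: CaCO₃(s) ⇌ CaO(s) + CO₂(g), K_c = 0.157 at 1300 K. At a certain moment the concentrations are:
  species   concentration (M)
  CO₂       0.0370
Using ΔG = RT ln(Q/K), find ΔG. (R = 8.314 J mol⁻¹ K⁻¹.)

ΔG = -15.6 kJ/mol

(CaCO₃, CaO are pure solids — omitted from Q_c.)
Q_c = [CO₂] = 0.0370
ΔG = RT ln(Q_c/K_c) = (8.314 J mol⁻¹ K⁻¹)(1300 K) × ln(0.0370/0.157)
   = (10.81 kJ/mol)(-1.445) = -15.6 kJ/mol
ΔG < 0, so the forward reaction is spontaneous (proceeds forward).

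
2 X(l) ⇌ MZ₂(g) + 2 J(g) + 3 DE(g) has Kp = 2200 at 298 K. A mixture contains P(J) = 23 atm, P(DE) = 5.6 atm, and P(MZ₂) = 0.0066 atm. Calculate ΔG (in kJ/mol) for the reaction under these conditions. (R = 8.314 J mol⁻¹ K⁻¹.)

(X is a pure liquid — omitted from Qp.)
Qp = P(MZ₂)·P(J)²·P(DE)³ = (0.0066)·(23)²·(5.6)³ = 613
ΔG = RT ln(Qp/Kp) = (8.314 J mol⁻¹ K⁻¹)(298 K) × ln(613/2200)
   = (2.478 kJ/mol)(-1.278) = -3.17 kJ/mol
ΔG < 0, so the forward reaction is spontaneous (proceeds forward).

ΔG = -3.17 kJ/mol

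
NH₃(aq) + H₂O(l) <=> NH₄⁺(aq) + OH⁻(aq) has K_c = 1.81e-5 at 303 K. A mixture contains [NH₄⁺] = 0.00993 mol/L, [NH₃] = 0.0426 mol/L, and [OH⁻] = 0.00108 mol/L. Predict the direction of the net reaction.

(H₂O is a pure liquid — omitted from Q_c.)
Q_c = [NH₄⁺]·[OH⁻] / [NH₃] = (0.00993)·(0.00108) / (0.0426) = 2.52e-4
Q_c = 2.52e-4 > K_c = 1.81e-5, so the reverse reaction proceeds.

in the reverse direction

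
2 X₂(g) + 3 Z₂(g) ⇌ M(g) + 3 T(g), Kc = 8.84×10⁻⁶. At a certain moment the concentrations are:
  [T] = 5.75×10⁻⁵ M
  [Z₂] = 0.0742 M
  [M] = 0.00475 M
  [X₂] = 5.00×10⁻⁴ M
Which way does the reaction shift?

Qc = [M]·[T]³ / ([X₂]²·[Z₂]³) = (0.00475)·(5.75×10⁻⁵)³ / ((5.00×10⁻⁴)²·(0.0742)³) = 8.84×10⁻⁶
Qc = 8.84×10⁻⁶ = Kc, so the system is already at equilibrium.

no net change (already at equilibrium)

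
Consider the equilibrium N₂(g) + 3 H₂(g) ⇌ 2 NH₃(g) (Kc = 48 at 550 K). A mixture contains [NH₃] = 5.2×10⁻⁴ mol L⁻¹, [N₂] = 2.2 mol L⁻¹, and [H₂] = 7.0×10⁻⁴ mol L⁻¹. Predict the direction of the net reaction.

reverse (toward reactants)

Qc = [NH₃]² / ([N₂]·[H₂]³) = (5.2×10⁻⁴)² / ((2.2)·(7.0×10⁻⁴)³) = 360
Qc = 360 > Kc = 48, so the reverse reaction proceeds.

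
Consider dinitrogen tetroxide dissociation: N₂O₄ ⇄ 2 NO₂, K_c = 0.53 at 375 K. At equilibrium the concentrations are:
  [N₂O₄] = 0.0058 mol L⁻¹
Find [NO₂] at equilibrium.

[NO₂] = 0.055 mol L⁻¹

At equilibrium, K_c = [NO₂]² / [N₂O₄] = 0.53.
([NO₂])² / (0.0058) = 0.53
[NO₂]² = 0.00307 ⇒ [NO₂] = 0.055 mol L⁻¹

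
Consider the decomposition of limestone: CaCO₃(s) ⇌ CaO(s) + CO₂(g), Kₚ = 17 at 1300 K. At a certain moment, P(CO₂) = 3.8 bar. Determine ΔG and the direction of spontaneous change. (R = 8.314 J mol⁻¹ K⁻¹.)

ΔG = -16.2 kJ/mol; the forward reaction is spontaneous

(CaCO₃, CaO are pure solids — omitted from Qₚ.)
Qₚ = P(CO₂) = 3.80
ΔG = RT ln(Qₚ/Kₚ) = (8.314 J mol⁻¹ K⁻¹)(1300 K) × ln(3.80/17)
   = (10.81 kJ/mol)(-1.498) = -16.2 kJ/mol
ΔG < 0, so the forward reaction is spontaneous (proceeds forward).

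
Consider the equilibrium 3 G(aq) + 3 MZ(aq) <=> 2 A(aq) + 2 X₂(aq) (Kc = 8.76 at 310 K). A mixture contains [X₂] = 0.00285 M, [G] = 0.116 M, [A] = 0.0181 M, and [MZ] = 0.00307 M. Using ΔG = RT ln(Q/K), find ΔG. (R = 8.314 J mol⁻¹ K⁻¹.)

Qc = [A]²·[X₂]² / ([G]³·[MZ]³) = (0.0181)²·(0.00285)² / ((0.116)³·(0.00307)³) = 58.9
ΔG = RT ln(Qc/Kc) = (8.314 J mol⁻¹ K⁻¹)(310 K) × ln(58.9/8.76)
   = (2.577 kJ/mol)(1.906) = 4.91 kJ/mol
ΔG > 0, so the forward reaction is non-spontaneous (proceeds in reverse).

ΔG = 4.91 kJ/mol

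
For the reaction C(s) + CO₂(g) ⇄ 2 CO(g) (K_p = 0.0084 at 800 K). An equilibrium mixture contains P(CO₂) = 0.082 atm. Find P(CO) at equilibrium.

(C is a pure solid — omitted from K_p.)
At equilibrium, K_p = P(CO)² / P(CO₂) = 0.0084.
(P(CO))² / (0.082) = 0.0084
P(CO)² = 6.89×10⁻⁴ ⇒ P(CO) = 0.026 atm

P(CO) = 0.026 atm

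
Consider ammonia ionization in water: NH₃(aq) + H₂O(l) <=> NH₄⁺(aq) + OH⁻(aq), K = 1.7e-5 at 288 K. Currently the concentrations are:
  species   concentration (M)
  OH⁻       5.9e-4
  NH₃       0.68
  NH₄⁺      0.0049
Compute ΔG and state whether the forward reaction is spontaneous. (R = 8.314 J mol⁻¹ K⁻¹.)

ΔG = -3.32 kJ/mol; the forward reaction is spontaneous

(H₂O is a pure liquid — omitted from Q.)
Q = [NH₄⁺]·[OH⁻] / [NH₃] = (0.0049)·(5.9e-4) / (0.68) = 4.25e-6
ΔG = RT ln(Q/K) = (8.314 J mol⁻¹ K⁻¹)(288 K) × ln(4.25e-6/1.7e-5)
   = (2.394 kJ/mol)(-1.386) = -3.32 kJ/mol
ΔG < 0, so the forward reaction is spontaneous (proceeds forward).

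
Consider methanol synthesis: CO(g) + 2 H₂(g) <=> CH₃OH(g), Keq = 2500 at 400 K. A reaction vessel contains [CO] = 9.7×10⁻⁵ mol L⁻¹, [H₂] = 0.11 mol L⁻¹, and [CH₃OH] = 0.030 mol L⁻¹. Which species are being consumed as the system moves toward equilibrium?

Q = [CH₃OH] / ([CO]·[H₂]²) = (0.030) / ((9.7×10⁻⁵)·(0.11)²) = 26000
Q = 26000 > Keq = 2500: net reverse reaction.

CH₃OH (products)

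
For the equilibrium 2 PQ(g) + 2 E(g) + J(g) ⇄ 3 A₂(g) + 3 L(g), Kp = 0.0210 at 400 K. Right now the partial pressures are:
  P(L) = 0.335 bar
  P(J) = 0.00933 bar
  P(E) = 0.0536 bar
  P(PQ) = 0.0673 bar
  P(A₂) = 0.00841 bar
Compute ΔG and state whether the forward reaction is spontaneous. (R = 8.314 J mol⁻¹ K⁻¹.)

ΔG = 7.22 kJ/mol; the forward reaction is non-spontaneous

Qp = P(A₂)³·P(L)³ / (P(PQ)²·P(E)²·P(J)) = (0.00841)³·(0.335)³ / ((0.0673)²·(0.0536)²·(0.00933)) = 0.184
ΔG = RT ln(Qp/Kp) = (8.314 J mol⁻¹ K⁻¹)(400 K) × ln(0.184/0.0210)
   = (3.326 kJ/mol)(2.170) = 7.22 kJ/mol
ΔG > 0, so the forward reaction is non-spontaneous (proceeds in reverse).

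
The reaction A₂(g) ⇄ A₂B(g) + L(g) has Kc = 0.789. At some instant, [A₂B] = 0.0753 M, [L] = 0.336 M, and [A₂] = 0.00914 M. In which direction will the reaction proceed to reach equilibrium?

Qc = [A₂B]·[L] / [A₂] = (0.0753)·(0.336) / (0.00914) = 2.77
Qc = 2.77 > Kc = 0.789, so the reverse reaction proceeds.

to the left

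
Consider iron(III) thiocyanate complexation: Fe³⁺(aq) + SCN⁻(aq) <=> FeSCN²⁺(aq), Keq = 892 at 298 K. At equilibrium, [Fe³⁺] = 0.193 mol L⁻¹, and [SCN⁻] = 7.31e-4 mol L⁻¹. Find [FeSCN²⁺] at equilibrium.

[FeSCN²⁺] = 0.126 mol L⁻¹

At equilibrium, Keq = [FeSCN²⁺] / ([Fe³⁺]·[SCN⁻]) = 892.
([FeSCN²⁺]) / ((0.193)·(7.31e-4)) = 892
[FeSCN²⁺] = 0.126 mol L⁻¹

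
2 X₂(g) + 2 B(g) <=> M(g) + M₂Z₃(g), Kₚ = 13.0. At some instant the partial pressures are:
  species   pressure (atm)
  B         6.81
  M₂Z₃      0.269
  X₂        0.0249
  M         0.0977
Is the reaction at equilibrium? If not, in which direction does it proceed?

toward products

Qₚ = P(M)·P(M₂Z₃) / (P(X₂)²·P(B)²) = (0.0977)·(0.269) / ((0.0249)²·(6.81)²) = 0.914
Qₚ = 0.914 < Kₚ = 13.0, so the forward reaction proceeds.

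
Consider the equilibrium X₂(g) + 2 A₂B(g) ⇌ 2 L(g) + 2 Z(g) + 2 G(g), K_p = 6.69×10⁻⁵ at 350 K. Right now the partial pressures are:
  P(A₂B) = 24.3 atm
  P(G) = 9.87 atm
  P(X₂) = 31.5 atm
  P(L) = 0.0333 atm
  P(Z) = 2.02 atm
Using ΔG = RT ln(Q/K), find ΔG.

Q_p = P(L)²·P(Z)²·P(G)² / (P(X₂)·P(A₂B)²) = (0.0333)²·(2.02)²·(9.87)² / ((31.5)·(24.3)²) = 2.37×10⁻⁵
ΔG = RT ln(Q_p/K_p) = (8.314 J mol⁻¹ K⁻¹)(350 K) × ln(2.37×10⁻⁵/6.69×10⁻⁵)
   = (2.910 kJ/mol)(-1.038) = -3.02 kJ/mol
ΔG < 0, so the forward reaction is spontaneous (proceeds forward).

ΔG = -3.02 kJ/mol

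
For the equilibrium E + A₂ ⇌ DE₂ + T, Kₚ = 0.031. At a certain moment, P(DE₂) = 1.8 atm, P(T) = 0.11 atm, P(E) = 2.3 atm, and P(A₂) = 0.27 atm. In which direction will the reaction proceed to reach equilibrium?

Qₚ = P(DE₂)·P(T) / (P(E)·P(A₂)) = (1.8)·(0.11) / ((2.3)·(0.27)) = 0.32
Qₚ = 0.32 > Kₚ = 0.031, so the reverse reaction proceeds.

to the left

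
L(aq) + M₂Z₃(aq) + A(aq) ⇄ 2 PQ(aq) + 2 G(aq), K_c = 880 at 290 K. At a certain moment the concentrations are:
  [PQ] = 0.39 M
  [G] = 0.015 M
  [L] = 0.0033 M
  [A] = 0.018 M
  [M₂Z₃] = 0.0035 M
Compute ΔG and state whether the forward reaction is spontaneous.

ΔG = -4.04 kJ/mol; the forward reaction is spontaneous

Q_c = [PQ]²·[G]² / ([L]·[M₂Z₃]·[A]) = (0.39)²·(0.015)² / ((0.0033)·(0.0035)·(0.018)) = 165
ΔG = RT ln(Q_c/K_c) = (8.314 J mol⁻¹ K⁻¹)(290 K) × ln(165/880)
   = (2.411 kJ/mol)(-1.674) = -4.04 kJ/mol
ΔG < 0, so the forward reaction is spontaneous (proceeds forward).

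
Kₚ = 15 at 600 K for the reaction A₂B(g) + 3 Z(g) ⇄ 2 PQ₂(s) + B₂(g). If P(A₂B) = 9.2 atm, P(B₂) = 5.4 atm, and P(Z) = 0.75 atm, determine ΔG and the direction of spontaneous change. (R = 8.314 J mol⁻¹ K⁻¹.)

(PQ₂ is a pure solid — omitted from Qₚ.)
Qₚ = P(B₂) / (P(A₂B)·P(Z)³) = (5.4) / ((9.2)·(0.75)³) = 1.39
ΔG = RT ln(Qₚ/Kₚ) = (8.314 J mol⁻¹ K⁻¹)(600 K) × ln(1.39/15)
   = (4.988 kJ/mol)(-2.379) = -11.9 kJ/mol
ΔG < 0, so the forward reaction is spontaneous (proceeds forward).

ΔG = -11.9 kJ/mol; the forward reaction is spontaneous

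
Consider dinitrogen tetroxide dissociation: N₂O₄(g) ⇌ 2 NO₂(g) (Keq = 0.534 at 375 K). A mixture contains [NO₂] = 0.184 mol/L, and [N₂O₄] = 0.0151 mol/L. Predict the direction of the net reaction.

Q = [NO₂]² / [N₂O₄] = (0.184)² / (0.0151) = 2.24
Q = 2.24 > Keq = 0.534, so the reverse reaction proceeds.

toward reactants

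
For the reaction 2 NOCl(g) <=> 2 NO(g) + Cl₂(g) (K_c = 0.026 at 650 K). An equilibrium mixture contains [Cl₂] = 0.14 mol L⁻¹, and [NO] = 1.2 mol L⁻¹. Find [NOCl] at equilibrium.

At equilibrium, K_c = [NO]²·[Cl₂] / [NOCl]² = 0.026.
(1.2)²·(0.14) / ([NOCl])² = 0.026
[NOCl]² = 7.75 ⇒ [NOCl] = 2.8 mol L⁻¹

[NOCl] = 2.8 mol L⁻¹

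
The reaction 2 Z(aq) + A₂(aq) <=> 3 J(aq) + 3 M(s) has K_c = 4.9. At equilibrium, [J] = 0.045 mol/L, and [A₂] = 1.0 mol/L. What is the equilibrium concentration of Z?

[Z] = 0.0043 mol/L

(M is a pure solid — omitted from K_c.)
At equilibrium, K_c = [J]³ / ([Z]²·[A₂]) = 4.9.
(0.045)³ / (([Z])²·(1.0)) = 4.9
[Z]² = 1.86×10⁻⁵ ⇒ [Z] = 0.0043 mol/L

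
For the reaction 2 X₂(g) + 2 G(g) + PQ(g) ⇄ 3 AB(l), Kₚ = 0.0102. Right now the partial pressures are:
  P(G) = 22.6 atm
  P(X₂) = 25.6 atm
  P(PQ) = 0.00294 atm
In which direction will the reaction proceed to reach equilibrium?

to the right

(AB is a pure liquid — omitted from Qₚ.)
Qₚ = 1 / (P(X₂)²·P(G)²·P(PQ)) = 1 / ((25.6)²·(22.6)²·(0.00294)) = 0.00102
Qₚ = 0.00102 < Kₚ = 0.0102, so the forward reaction proceeds.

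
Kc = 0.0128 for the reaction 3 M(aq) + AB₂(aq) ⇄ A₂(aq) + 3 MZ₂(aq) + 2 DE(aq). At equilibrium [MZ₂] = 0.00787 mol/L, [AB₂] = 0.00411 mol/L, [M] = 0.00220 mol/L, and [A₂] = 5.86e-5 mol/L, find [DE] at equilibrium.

[DE] = 0.140 mol/L

At equilibrium, Kc = [A₂]·[MZ₂]³·[DE]² / ([M]³·[AB₂]) = 0.0128.
(5.86e-5)·(0.00787)³·([DE])² / ((0.00220)³·(0.00411)) = 0.0128
[DE]² = 0.0196 ⇒ [DE] = 0.140 mol/L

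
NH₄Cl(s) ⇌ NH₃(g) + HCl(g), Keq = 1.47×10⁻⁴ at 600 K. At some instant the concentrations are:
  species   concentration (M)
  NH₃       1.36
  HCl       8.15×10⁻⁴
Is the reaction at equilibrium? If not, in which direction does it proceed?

(NH₄Cl is a pure solid — omitted from Q.)
Q = [NH₃]·[HCl] = (1.36)·(8.15×10⁻⁴) = 0.00111
Q = 0.00111 > Keq = 1.47×10⁻⁴, so the reverse reaction proceeds.

to the left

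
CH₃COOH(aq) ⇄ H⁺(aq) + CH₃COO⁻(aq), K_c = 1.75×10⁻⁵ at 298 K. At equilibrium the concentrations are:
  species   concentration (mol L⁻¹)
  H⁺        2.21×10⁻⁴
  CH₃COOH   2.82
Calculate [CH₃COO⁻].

[CH₃COO⁻] = 0.223 mol L⁻¹

At equilibrium, K_c = [H⁺]·[CH₃COO⁻] / [CH₃COOH] = 1.75×10⁻⁵.
(2.21×10⁻⁴)·([CH₃COO⁻]) / (2.82) = 1.75×10⁻⁵
[CH₃COO⁻] = 0.223 mol L⁻¹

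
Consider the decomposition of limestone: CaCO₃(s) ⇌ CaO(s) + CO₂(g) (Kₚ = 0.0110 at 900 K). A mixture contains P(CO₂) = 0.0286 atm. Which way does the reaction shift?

(CaCO₃, CaO are pure solids — omitted from Qₚ.)
Qₚ = P(CO₂) = 0.0286
Qₚ = 0.0286 > Kₚ = 0.0110, so the reverse reaction proceeds.

to the left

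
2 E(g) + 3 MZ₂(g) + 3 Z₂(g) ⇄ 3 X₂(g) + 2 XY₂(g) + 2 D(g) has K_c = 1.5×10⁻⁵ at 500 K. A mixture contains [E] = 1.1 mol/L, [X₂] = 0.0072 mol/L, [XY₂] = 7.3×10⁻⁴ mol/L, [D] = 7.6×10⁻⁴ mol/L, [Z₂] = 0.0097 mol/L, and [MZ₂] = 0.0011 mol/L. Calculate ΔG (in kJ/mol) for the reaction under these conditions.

ΔG = 6.86 kJ/mol

Q_c = [X₂]³·[XY₂]²·[D]² / ([E]²·[MZ₂]³·[Z₂]³) = (0.0072)³·(7.3×10⁻⁴)²·(7.6×10⁻⁴)² / ((1.1)²·(0.0011)³·(0.0097)³) = 7.82×10⁻⁵
ΔG = RT ln(Q_c/K_c) = (8.314 J mol⁻¹ K⁻¹)(500 K) × ln(7.82×10⁻⁵/1.5×10⁻⁵)
   = (4.157 kJ/mol)(1.651) = 6.86 kJ/mol
ΔG > 0, so the forward reaction is non-spontaneous (proceeds in reverse).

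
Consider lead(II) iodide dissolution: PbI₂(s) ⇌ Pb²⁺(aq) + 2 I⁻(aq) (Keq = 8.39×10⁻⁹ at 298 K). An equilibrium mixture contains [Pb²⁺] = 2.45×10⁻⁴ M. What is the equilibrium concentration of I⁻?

[I⁻] = 0.00585 M

(PbI₂ is a pure solid — omitted from Keq.)
At equilibrium, Keq = [Pb²⁺]·[I⁻]² = 8.39×10⁻⁹.
(2.45×10⁻⁴)·([I⁻])² = 8.39×10⁻⁹
[I⁻]² = 3.42×10⁻⁵ ⇒ [I⁻] = 0.00585 M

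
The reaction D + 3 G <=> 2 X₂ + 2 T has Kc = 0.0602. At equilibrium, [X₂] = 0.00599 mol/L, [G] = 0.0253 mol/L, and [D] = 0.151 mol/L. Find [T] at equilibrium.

[T] = 0.0641 mol/L

At equilibrium, Kc = [X₂]²·[T]² / ([D]·[G]³) = 0.0602.
(0.00599)²·([T])² / ((0.151)·(0.0253)³) = 0.0602
[T]² = 0.00410 ⇒ [T] = 0.0641 mol/L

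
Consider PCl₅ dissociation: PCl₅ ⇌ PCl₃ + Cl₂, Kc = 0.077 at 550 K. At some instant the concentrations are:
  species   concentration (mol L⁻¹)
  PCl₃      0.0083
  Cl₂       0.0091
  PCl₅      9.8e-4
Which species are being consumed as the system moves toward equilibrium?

none (at equilibrium)

Qc = [PCl₃]·[Cl₂] / [PCl₅] = (0.0083)·(0.0091) / (9.8e-4) = 0.077
Qc = 0.077 = Kc; the system is at equilibrium.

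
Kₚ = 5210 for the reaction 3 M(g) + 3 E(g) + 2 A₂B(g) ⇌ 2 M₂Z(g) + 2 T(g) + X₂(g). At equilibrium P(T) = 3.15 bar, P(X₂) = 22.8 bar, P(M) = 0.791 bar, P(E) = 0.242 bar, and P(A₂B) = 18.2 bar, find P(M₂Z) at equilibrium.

P(M₂Z) = 7.31 bar

At equilibrium, Kₚ = P(M₂Z)²·P(T)²·P(X₂) / (P(M)³·P(E)³·P(A₂B)²) = 5210.
(P(M₂Z))²·(3.15)²·(22.8) / ((0.791)³·(0.242)³·(18.2)²) = 5210
P(M₂Z)² = 53.5 ⇒ P(M₂Z) = 7.31 bar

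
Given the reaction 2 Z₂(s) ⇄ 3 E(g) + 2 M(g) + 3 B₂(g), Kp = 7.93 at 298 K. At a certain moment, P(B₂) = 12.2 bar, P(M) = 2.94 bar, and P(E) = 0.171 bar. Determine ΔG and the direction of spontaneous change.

ΔG = 5.68 kJ/mol; the forward reaction is non-spontaneous

(Z₂ is a pure solid — omitted from Qp.)
Qp = P(E)³·P(M)²·P(B₂)³ = (0.171)³·(2.94)²·(12.2)³ = 78.5
ΔG = RT ln(Qp/Kp) = (8.314 J mol⁻¹ K⁻¹)(298 K) × ln(78.5/7.93)
   = (2.478 kJ/mol)(2.292) = 5.68 kJ/mol
ΔG > 0, so the forward reaction is non-spontaneous (proceeds in reverse).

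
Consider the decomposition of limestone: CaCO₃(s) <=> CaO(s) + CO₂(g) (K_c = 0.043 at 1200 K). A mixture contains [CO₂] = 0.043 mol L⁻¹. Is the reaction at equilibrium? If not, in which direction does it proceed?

no net change (already at equilibrium)

(CaCO₃, CaO are pure solids — omitted from Q_c.)
Q_c = [CO₂] = 0.043
Q_c = 0.043 = K_c, so the system is already at equilibrium.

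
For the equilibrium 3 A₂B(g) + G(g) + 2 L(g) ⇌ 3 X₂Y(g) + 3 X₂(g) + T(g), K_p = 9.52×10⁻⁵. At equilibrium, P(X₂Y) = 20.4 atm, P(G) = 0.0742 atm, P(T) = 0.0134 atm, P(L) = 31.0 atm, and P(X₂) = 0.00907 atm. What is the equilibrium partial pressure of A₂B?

P(A₂B) = 0.232 atm

At equilibrium, K_p = P(X₂Y)³·P(X₂)³·P(T) / (P(A₂B)³·P(G)·P(L)²) = 9.52×10⁻⁵.
(20.4)³·(0.00907)³·(0.0134) / ((P(A₂B))³·(0.0742)·(31.0)²) = 9.52×10⁻⁵
P(A₂B)³ = 0.0125 ⇒ P(A₂B) = 0.232 atm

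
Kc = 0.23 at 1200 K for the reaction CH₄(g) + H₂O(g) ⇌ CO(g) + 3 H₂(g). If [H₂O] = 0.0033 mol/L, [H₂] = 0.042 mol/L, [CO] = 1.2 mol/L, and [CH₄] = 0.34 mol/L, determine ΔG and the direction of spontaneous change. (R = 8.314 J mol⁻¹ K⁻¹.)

ΔG = -10.6 kJ/mol; the forward reaction is spontaneous

Qc = [CO]·[H₂]³ / ([CH₄]·[H₂O]) = (1.2)·(0.042)³ / ((0.34)·(0.0033)) = 0.0792
ΔG = RT ln(Qc/Kc) = (8.314 J mol⁻¹ K⁻¹)(1200 K) × ln(0.0792/0.23)
   = (9.977 kJ/mol)(-1.066) = -10.6 kJ/mol
ΔG < 0, so the forward reaction is spontaneous (proceeds forward).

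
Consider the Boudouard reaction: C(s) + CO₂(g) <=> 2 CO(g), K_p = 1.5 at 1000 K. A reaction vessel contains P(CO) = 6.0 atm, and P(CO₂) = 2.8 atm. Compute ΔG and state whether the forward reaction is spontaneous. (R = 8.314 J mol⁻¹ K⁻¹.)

ΔG = 17.9 kJ/mol; the forward reaction is non-spontaneous

(C is a pure solid — omitted from Q_p.)
Q_p = P(CO)² / P(CO₂) = (6.0)² / (2.8) = 12.9
ΔG = RT ln(Q_p/K_p) = (8.314 J mol⁻¹ K⁻¹)(1000 K) × ln(12.9/1.5)
   = (8.314 kJ/mol)(2.152) = 17.9 kJ/mol
ΔG > 0, so the forward reaction is non-spontaneous (proceeds in reverse).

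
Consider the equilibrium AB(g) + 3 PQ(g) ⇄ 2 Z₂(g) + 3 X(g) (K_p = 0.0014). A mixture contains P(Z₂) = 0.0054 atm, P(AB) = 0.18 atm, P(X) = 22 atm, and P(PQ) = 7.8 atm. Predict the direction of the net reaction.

to the left

Q_p = P(Z₂)²·P(X)³ / (P(AB)·P(PQ)³) = (0.0054)²·(22)³ / ((0.18)·(7.8)³) = 0.0036
Q_p = 0.0036 > K_p = 0.0014, so the reverse reaction proceeds.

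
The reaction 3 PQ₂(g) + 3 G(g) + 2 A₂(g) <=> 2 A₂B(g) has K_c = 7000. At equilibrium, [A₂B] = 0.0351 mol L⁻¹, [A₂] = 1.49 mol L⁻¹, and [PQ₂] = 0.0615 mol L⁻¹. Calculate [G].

[G] = 0.0699 mol L⁻¹

At equilibrium, K_c = [A₂B]² / ([PQ₂]³·[G]³·[A₂]²) = 7000.
(0.0351)² / ((0.0615)³·([G])³·(1.49)²) = 7000
[G]³ = 3.41e-4 ⇒ [G] = 0.0699 mol L⁻¹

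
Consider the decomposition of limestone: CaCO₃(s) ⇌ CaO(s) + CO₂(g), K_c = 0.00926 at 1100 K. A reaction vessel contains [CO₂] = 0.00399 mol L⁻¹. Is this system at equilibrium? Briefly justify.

(CaCO₃, CaO are pure solids — omitted from Q_c.)
Q_c = [CO₂] = 0.00399
Q_c = 0.00399 < K_c = 0.00926: net forward reaction.

no; Q < K, reaction proceeds forward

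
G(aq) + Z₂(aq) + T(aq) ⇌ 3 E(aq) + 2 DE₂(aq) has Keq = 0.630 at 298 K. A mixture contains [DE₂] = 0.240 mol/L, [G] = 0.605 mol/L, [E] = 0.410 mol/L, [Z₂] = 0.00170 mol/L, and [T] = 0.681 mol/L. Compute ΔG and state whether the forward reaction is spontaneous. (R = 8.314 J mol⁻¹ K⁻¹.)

ΔG = 5.44 kJ/mol; the forward reaction is non-spontaneous

Q = [E]³·[DE₂]² / ([G]·[Z₂]·[T]) = (0.410)³·(0.240)² / ((0.605)·(0.00170)·(0.681)) = 5.67
ΔG = RT ln(Q/Keq) = (8.314 J mol⁻¹ K⁻¹)(298 K) × ln(5.67/0.630)
   = (2.478 kJ/mol)(2.197) = 5.44 kJ/mol
ΔG > 0, so the forward reaction is non-spontaneous (proceeds in reverse).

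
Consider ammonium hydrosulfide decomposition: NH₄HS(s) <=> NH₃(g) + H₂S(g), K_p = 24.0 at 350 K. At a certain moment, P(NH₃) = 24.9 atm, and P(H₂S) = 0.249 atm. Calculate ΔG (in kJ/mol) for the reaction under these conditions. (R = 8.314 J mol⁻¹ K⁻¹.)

ΔG = -3.94 kJ/mol

(NH₄HS is a pure solid — omitted from Q_p.)
Q_p = P(NH₃)·P(H₂S) = (24.9)·(0.249) = 6.20
ΔG = RT ln(Q_p/K_p) = (8.314 J mol⁻¹ K⁻¹)(350 K) × ln(6.20/24.0)
   = (2.910 kJ/mol)(-1.354) = -3.94 kJ/mol
ΔG < 0, so the forward reaction is spontaneous (proceeds forward).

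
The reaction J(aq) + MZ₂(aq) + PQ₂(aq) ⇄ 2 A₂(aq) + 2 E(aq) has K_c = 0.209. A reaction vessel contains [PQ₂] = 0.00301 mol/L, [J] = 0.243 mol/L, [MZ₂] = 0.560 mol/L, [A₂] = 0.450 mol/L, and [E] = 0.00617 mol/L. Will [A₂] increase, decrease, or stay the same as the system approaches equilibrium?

Q_c = [A₂]²·[E]² / ([J]·[MZ₂]·[PQ₂]) = (0.450)²·(0.00617)² / ((0.243)·(0.560)·(0.00301)) = 0.0188
Q_c = 0.0188 < K_c = 0.209: net forward reaction.
A₂ is a product, so it increases.

increase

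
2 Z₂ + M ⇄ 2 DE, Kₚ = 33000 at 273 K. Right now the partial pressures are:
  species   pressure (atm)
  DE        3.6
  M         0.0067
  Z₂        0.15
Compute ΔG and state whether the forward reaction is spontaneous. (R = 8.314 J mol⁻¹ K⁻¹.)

Qₚ = P(DE)² / (P(Z₂)²·P(M)) = (3.6)² / ((0.15)²·(0.0067)) = 86000
ΔG = RT ln(Qₚ/Kₚ) = (8.314 J mol⁻¹ K⁻¹)(273 K) × ln(86000/33000)
   = (2.270 kJ/mol)(0.9578) = 2.17 kJ/mol
ΔG > 0, so the forward reaction is non-spontaneous (proceeds in reverse).

ΔG = 2.17 kJ/mol; the forward reaction is non-spontaneous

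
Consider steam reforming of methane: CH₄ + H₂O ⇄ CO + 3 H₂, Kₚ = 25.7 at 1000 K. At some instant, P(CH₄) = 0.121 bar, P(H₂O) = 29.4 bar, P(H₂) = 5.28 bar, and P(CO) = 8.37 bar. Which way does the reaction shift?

Qₚ = P(CO)·P(H₂)³ / (P(CH₄)·P(H₂O)) = (8.37)·(5.28)³ / ((0.121)·(29.4)) = 346
Qₚ = 346 > Kₚ = 25.7, so the reverse reaction proceeds.

to the left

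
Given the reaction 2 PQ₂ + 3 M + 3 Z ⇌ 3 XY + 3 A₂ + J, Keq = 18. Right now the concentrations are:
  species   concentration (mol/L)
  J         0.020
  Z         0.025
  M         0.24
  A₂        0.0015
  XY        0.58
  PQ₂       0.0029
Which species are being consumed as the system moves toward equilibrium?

PQ₂, M, Z (reactants)

Q = [XY]³·[A₂]³·[J] / ([PQ₂]²·[M]³·[Z]³) = (0.58)³·(0.0015)³·(0.020) / ((0.0029)²·(0.24)³·(0.025)³) = 7.2
Q = 7.2 < Keq = 18: net forward reaction.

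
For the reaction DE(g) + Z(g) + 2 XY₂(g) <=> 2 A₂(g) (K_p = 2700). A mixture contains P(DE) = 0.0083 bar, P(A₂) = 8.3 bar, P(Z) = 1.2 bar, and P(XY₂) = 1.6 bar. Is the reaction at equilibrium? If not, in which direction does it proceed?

Q_p = P(A₂)² / (P(DE)·P(Z)·P(XY₂)²) = (8.3)² / ((0.0083)·(1.2)·(1.6)²) = 2700
Q_p = 2700 = K_p, so the system is already at equilibrium.

no net change (already at equilibrium)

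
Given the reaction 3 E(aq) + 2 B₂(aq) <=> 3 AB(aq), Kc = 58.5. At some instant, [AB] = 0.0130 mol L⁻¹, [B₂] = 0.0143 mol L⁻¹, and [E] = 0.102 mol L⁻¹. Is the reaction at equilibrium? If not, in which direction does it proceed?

Qc = [AB]³ / ([E]³·[B₂]²) = (0.0130)³ / ((0.102)³·(0.0143)²) = 10.1
Qc = 10.1 < Kc = 58.5, so the forward reaction proceeds.

forward (toward products)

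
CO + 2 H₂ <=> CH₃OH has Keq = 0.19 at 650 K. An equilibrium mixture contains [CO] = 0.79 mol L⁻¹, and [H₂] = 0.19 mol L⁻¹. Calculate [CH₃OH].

At equilibrium, Keq = [CH₃OH] / ([CO]·[H₂]²) = 0.19.
([CH₃OH]) / ((0.79)·(0.19)²) = 0.19
[CH₃OH] = 0.00542 = 0.0054 mol L⁻¹

[CH₃OH] = 0.0054 mol L⁻¹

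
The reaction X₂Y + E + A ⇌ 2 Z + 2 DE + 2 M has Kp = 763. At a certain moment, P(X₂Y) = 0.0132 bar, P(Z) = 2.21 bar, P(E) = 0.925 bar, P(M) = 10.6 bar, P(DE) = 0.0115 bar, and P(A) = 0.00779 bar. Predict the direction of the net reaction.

neither direction; the system is at equilibrium

Qp = P(Z)²·P(DE)²·P(M)² / (P(X₂Y)·P(E)·P(A)) = (2.21)²·(0.0115)²·(10.6)² / ((0.0132)·(0.925)·(0.00779)) = 763
Qp = 763 = Kp, so the system is already at equilibrium.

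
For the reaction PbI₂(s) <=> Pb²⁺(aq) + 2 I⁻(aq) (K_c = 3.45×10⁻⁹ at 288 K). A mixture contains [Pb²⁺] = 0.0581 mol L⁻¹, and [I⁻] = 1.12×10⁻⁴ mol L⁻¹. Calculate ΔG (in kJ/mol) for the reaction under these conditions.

ΔG = -3.72 kJ/mol

(PbI₂ is a pure solid — omitted from Q_c.)
Q_c = [Pb²⁺]·[I⁻]² = (0.0581)·(1.12×10⁻⁴)² = 7.29×10⁻¹⁰
ΔG = RT ln(Q_c/K_c) = (8.314 J mol⁻¹ K⁻¹)(288 K) × ln(7.29×10⁻¹⁰/3.45×10⁻⁹)
   = (2.394 kJ/mol)(-1.554) = -3.72 kJ/mol
ΔG < 0, so the forward reaction is spontaneous (proceeds forward).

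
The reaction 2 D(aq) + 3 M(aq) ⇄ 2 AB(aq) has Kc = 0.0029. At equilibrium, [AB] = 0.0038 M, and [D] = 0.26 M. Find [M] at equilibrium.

[M] = 0.42 M

At equilibrium, Kc = [AB]² / ([D]²·[M]³) = 0.0029.
(0.0038)² / ((0.26)²·([M])³) = 0.0029
[M]³ = 0.0737 ⇒ [M] = 0.42 M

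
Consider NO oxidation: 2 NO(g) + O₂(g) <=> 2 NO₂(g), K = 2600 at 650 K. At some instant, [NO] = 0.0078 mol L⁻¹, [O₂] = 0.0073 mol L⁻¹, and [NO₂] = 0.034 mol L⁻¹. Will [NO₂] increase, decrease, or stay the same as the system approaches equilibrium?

Q = [NO₂]² / ([NO]²·[O₂]) = (0.034)² / ((0.0078)²·(0.0073)) = 2600
Q = 2600 = K; the system is at equilibrium.

stay the same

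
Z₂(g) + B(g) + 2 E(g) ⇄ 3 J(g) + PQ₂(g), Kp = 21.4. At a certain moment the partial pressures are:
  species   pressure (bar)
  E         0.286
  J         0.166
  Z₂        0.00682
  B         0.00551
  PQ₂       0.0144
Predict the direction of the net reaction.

Qp = P(J)³·P(PQ₂) / (P(Z₂)·P(B)·P(E)²) = (0.166)³·(0.0144) / ((0.00682)·(0.00551)·(0.286)²) = 21.4
Qp = 21.4 = Kp, so the system is already at equilibrium.

no net change (already at equilibrium)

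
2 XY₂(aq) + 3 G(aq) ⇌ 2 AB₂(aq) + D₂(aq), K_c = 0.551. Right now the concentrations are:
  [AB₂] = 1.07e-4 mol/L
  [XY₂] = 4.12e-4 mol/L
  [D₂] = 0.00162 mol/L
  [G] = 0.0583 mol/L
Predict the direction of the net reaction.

no net change (already at equilibrium)

Q_c = [AB₂]²·[D₂] / ([XY₂]²·[G]³) = (1.07e-4)²·(0.00162) / ((4.12e-4)²·(0.0583)³) = 0.551
Q_c = 0.551 = K_c, so the system is already at equilibrium.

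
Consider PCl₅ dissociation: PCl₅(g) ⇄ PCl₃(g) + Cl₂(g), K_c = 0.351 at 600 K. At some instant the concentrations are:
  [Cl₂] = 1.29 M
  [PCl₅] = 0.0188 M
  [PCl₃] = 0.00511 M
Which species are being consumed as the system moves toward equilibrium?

Q_c = [PCl₃]·[Cl₂] / [PCl₅] = (0.00511)·(1.29) / (0.0188) = 0.351
Q_c = 0.351 = K_c; the system is at equilibrium.

none (at equilibrium)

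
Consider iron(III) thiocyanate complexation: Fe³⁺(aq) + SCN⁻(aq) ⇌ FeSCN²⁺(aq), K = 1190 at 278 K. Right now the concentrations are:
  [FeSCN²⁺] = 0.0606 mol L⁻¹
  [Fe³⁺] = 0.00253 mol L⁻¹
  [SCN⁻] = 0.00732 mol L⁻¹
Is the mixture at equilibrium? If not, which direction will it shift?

no; Q > K, reaction proceeds in reverse

Q = [FeSCN²⁺] / ([Fe³⁺]·[SCN⁻]) = (0.0606) / ((0.00253)·(0.00732)) = 3270
Q = 3270 > K = 1190: net reverse reaction.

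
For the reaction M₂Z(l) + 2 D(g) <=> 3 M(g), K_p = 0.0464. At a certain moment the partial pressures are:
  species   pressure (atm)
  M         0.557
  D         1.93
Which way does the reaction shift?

no net change (already at equilibrium)

(M₂Z is a pure liquid — omitted from Q_p.)
Q_p = P(M)³ / P(D)² = (0.557)³ / (1.93)² = 0.0464
Q_p = 0.0464 = K_p, so the system is already at equilibrium.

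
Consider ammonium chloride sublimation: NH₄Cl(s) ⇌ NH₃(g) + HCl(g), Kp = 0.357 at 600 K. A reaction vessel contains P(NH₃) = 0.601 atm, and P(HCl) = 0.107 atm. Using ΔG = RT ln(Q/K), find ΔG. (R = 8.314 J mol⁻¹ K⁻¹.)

(NH₄Cl is a pure solid — omitted from Qp.)
Qp = P(NH₃)·P(HCl) = (0.601)·(0.107) = 0.0643
ΔG = RT ln(Qp/Kp) = (8.314 J mol⁻¹ K⁻¹)(600 K) × ln(0.0643/0.357)
   = (4.988 kJ/mol)(-1.714) = -8.55 kJ/mol
ΔG < 0, so the forward reaction is spontaneous (proceeds forward).

ΔG = -8.55 kJ/mol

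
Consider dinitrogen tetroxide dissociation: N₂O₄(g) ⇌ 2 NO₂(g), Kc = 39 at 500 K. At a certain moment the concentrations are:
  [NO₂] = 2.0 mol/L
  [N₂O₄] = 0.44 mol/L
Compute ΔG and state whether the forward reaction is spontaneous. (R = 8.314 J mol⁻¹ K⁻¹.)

ΔG = -6.05 kJ/mol; the forward reaction is spontaneous

Qc = [NO₂]² / [N₂O₄] = (2.0)² / (0.44) = 9.09
ΔG = RT ln(Qc/Kc) = (8.314 J mol⁻¹ K⁻¹)(500 K) × ln(9.09/39)
   = (4.157 kJ/mol)(-1.456) = -6.05 kJ/mol
ΔG < 0, so the forward reaction is spontaneous (proceeds forward).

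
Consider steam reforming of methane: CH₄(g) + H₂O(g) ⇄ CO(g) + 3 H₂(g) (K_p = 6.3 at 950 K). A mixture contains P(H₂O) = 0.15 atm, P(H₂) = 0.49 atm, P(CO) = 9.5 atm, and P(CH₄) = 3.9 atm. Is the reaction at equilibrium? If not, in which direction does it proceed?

to the right

Q_p = P(CO)·P(H₂)³ / (P(CH₄)·P(H₂O)) = (9.5)·(0.49)³ / ((3.9)·(0.15)) = 1.9
Q_p = 1.9 < K_p = 6.3, so the forward reaction proceeds.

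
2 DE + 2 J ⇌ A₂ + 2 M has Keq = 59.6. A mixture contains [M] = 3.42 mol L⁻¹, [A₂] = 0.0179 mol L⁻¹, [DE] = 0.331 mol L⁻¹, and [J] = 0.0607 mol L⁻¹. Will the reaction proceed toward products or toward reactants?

Q = [A₂]·[M]² / ([DE]²·[J]²) = (0.0179)·(3.42)² / ((0.331)²·(0.0607)²) = 519
Q = 519 > Keq = 59.6, so the reverse reaction proceeds.

in the reverse direction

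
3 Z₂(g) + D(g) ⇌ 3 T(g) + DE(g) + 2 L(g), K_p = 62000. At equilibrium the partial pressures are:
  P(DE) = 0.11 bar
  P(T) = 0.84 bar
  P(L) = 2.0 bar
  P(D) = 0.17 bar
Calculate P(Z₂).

P(Z₂) = 0.029 bar

At equilibrium, K_p = P(T)³·P(DE)·P(L)² / (P(Z₂)³·P(D)) = 62000.
(0.84)³·(0.11)·(2.0)² / ((P(Z₂))³·(0.17)) = 62000
P(Z₂)³ = 2.47e-5 ⇒ P(Z₂) = 0.029 bar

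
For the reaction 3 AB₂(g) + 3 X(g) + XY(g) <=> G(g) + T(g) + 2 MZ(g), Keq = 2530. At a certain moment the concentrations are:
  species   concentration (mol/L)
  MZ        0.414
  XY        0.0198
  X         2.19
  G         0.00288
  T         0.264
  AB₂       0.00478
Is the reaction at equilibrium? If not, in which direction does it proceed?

reverse (toward reactants)

Q = [G]·[T]·[MZ]² / ([AB₂]³·[X]³·[XY]) = (0.00288)·(0.264)·(0.414)² / ((0.00478)³·(2.19)³·(0.0198)) = 5740
Q = 5740 > Keq = 2530, so the reverse reaction proceeds.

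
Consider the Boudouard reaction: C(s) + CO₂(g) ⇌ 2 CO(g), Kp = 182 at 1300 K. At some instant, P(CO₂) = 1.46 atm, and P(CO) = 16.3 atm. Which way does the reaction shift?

(C is a pure solid — omitted from Qp.)
Qp = P(CO)² / P(CO₂) = (16.3)² / (1.46) = 182
Qp = 182 = Kp, so the system is already at equilibrium.

at equilibrium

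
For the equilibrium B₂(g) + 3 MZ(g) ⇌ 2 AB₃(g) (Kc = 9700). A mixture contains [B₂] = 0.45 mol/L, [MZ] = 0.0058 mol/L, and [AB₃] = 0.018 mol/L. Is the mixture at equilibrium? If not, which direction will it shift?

Qc = [AB₃]² / ([B₂]·[MZ]³) = (0.018)² / ((0.45)·(0.0058)³) = 3700
Qc = 3700 < Kc = 9700: net forward reaction.

no; Q < K, reaction proceeds forward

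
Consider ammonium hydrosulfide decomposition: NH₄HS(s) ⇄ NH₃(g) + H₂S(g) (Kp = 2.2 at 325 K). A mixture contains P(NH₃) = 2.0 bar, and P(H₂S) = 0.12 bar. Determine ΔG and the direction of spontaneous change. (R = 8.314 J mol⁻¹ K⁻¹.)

(NH₄HS is a pure solid — omitted from Qp.)
Qp = P(NH₃)·P(H₂S) = (2.0)·(0.12) = 0.240
ΔG = RT ln(Qp/Kp) = (8.314 J mol⁻¹ K⁻¹)(325 K) × ln(0.240/2.2)
   = (2.702 kJ/mol)(-2.216) = -5.99 kJ/mol
ΔG < 0, so the forward reaction is spontaneous (proceeds forward).

ΔG = -5.99 kJ/mol; the forward reaction is spontaneous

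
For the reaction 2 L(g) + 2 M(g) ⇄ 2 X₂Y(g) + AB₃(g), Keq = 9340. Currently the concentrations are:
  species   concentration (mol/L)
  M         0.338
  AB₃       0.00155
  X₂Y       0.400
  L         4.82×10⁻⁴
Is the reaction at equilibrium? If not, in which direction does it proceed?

Q = [X₂Y]²·[AB₃] / ([L]²·[M]²) = (0.400)²·(0.00155) / ((4.82×10⁻⁴)²·(0.338)²) = 9340
Q = 9340 = Keq, so the system is already at equilibrium.

no net change (already at equilibrium)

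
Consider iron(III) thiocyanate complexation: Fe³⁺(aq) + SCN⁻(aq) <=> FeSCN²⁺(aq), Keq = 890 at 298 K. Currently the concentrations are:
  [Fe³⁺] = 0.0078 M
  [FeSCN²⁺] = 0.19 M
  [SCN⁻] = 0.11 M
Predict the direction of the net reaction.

in the forward direction

Q = [FeSCN²⁺] / ([Fe³⁺]·[SCN⁻]) = (0.19) / ((0.0078)·(0.11)) = 220
Q = 220 < Keq = 890, so the forward reaction proceeds.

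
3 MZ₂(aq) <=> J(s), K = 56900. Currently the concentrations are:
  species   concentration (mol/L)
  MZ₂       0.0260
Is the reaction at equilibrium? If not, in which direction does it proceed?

(J is a pure solid — omitted from Q.)
Q = 1 / [MZ₂]³ = 1 / (0.0260)³ = 56900
Q = 56900 = K, so the system is already at equilibrium.

no net change (already at equilibrium)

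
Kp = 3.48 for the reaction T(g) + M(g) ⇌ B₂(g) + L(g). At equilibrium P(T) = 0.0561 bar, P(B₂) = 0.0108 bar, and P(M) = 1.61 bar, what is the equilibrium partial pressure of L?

At equilibrium, Kp = P(B₂)·P(L) / (P(T)·P(M)) = 3.48.
(0.0108)·(P(L)) / ((0.0561)·(1.61)) = 3.48
P(L) = 29.1 bar

P(L) = 29.1 bar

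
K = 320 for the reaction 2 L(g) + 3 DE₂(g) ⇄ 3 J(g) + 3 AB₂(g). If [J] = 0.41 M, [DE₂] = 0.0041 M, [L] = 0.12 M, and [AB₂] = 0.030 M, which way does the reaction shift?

Q = [J]³·[AB₂]³ / ([L]²·[DE₂]³) = (0.41)³·(0.030)³ / ((0.12)²·(0.0041)³) = 1900
Q = 1900 > K = 320, so the reverse reaction proceeds.

in the reverse direction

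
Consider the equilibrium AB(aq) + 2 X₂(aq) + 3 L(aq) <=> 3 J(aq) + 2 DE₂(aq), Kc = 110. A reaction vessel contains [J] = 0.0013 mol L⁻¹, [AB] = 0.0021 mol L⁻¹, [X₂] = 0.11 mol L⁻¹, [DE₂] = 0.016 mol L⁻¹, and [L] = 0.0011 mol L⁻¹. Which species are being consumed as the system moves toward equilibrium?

AB, X₂, L (reactants)

Qc = [J]³·[DE₂]² / ([AB]·[X₂]²·[L]³) = (0.0013)³·(0.016)² / ((0.0021)·(0.11)²·(0.0011)³) = 17
Qc = 17 < Kc = 110: net forward reaction.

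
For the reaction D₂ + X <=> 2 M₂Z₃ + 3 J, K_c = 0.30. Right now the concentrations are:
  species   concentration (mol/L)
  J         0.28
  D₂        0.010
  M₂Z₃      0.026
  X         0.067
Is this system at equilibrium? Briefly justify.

Q_c = [M₂Z₃]²·[J]³ / ([D₂]·[X]) = (0.026)²·(0.28)³ / ((0.010)·(0.067)) = 0.022
Q_c = 0.022 < K_c = 0.30: net forward reaction.

no; Q < K, reaction proceeds forward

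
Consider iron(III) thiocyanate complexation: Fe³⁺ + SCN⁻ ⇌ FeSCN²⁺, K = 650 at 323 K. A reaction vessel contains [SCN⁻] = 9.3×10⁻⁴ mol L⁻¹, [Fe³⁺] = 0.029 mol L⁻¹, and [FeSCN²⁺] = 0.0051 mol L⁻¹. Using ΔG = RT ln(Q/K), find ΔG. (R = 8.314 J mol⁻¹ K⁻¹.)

Q = [FeSCN²⁺] / ([Fe³⁺]·[SCN⁻]) = (0.0051) / ((0.029)·(9.3×10⁻⁴)) = 189
ΔG = RT ln(Q/K) = (8.314 J mol⁻¹ K⁻¹)(323 K) × ln(189/650)
   = (2.685 kJ/mol)(-1.235) = -3.32 kJ/mol
ΔG < 0, so the forward reaction is spontaneous (proceeds forward).

ΔG = -3.32 kJ/mol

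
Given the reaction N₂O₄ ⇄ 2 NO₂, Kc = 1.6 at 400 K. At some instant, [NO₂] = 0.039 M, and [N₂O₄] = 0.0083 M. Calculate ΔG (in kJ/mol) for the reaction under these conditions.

Qc = [NO₂]² / [N₂O₄] = (0.039)² / (0.0083) = 0.183
ΔG = RT ln(Qc/Kc) = (8.314 J mol⁻¹ K⁻¹)(400 K) × ln(0.183/1.6)
   = (3.326 kJ/mol)(-2.168) = -7.21 kJ/mol
ΔG < 0, so the forward reaction is spontaneous (proceeds forward).

ΔG = -7.21 kJ/mol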